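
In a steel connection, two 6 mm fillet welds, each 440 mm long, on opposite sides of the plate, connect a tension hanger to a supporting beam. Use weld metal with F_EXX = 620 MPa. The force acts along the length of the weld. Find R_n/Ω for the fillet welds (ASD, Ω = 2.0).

R_n/Ω ≈ 694 kN

Effective throat t_e = 0.707 × 6 = 4.242 mm.
Total length L = 880 mm; A_we = 4.242 × 880 = 3733 mm².
F_nw = 0.6 F_EXX = 0.6 × 620 = 372 MPa.
R_n = 372 × 3733 × 10⁻³ = 1389 kN; R_n/Ω = 1389/2.0 = 694.3 kN.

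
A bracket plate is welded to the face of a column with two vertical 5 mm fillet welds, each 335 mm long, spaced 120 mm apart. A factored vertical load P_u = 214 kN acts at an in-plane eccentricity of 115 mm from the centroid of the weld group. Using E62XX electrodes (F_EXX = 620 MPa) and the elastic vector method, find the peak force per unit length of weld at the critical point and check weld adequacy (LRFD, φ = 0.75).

f_max ≈ 682 N/mm; adequate

Total weld length L_w = 670 mm. Treat welds as unit-width lines.
Polar moment about centroid: J = 2[d³/12 + d(b/2)²] = 2[335³/12 + 335×60²] = 8678000 mm³.
Direct shear f_v = P/L_w = 214×10³ / 670 = 319.4 N/mm (vertical).
Torsion M = P·e = 214×10³ × 115 = 24610000 N·mm.
Critical point at (x, y) = (60, 167.5) from centroid. f_tx = M·y/J = 475 N/mm; f_ty = M·x/J = 170.2 N/mm.
Resultant f_max = √[f_tx² + (f_v + f_ty)²] = √[475² + (319.4 + 170.2)²] = 682.1 N/mm.
Capacity per unit length: φr_n = 0.75 × 0.6 × 620 × (0.707 × 5) = 986.3 N/mm.
682.1 ≤ 986.3 → adequate.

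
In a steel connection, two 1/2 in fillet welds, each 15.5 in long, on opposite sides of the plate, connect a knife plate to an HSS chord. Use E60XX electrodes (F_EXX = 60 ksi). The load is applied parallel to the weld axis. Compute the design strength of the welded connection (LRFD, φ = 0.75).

Effective throat t_e = 0.707 × 0.5 = 0.3535 in.
Total length L = 31 in; A_we = 0.3535 × 31 = 10.96 in².
F_nw = 0.6 F_EXX = 0.6 × 60 = 36 ksi.
φR_n = 0.75 × 36 × 10.96 = 295.9 kips.

φR_n ≈ 296 kips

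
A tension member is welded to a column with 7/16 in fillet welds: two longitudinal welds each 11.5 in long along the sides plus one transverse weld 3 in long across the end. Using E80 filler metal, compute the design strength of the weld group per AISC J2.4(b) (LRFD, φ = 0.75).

E80XX → F_EXX = 80 ksi.
t_e = 0.707 × 0.4375 = 0.3093 in.
R_nwl = 0.6 × 80 × 0.3093 × 23 = 341.5 kip (longitudinal, 2 welds).
R_nwt = 0.6 × 80 × 0.3093 × 3 = 44.54 kip (transverse, base value).
(i) R_nwl + R_nwt = 386 kip; (ii) 0.85 R_nwl + 1.5 R_nwt = 357.1 kip.
R_n = max = 386 kip [governs: (i)]; φR_n = 289.5 kip.

φR_n ≈ 290 kip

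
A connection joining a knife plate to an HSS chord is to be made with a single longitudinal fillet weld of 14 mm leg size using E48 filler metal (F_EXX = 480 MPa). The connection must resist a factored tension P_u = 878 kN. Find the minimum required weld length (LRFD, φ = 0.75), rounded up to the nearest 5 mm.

L = 415 mm

Throat t_e = 0.707 × 14 = 9.898 mm.
φr_n = 0.75 × 0.6 × 480 × 9.898 × 10⁻³ = 2.138 kN/mm.
L_req = P_u / φr_n = 878 / 2.138 = 410.7 mm total.
Round up → use L = 415 mm.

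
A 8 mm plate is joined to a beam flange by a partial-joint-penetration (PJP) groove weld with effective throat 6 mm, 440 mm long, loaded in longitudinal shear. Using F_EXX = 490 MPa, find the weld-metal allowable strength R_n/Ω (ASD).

Effective throat (given) t_e = 6 mm.
A_we = 6 × 440 = 2640 mm².
F_nw = 0.6 F_EXX = 294 MPa.
R_n/Ω = (294 × 2640) / 2.0 × 10⁻³ = 388.1 kN.

R_n/Ω ≈ 388 kN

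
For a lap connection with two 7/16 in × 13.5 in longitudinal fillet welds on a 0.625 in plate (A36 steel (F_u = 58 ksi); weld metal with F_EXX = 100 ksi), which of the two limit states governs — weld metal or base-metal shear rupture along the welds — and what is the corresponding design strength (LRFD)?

φR_n ≈ 376 kip (weld metal governs)

t_e = 0.707 × 0.4375 = 0.3093 in; L = 27 in.
Weld metal: φR_n = 0.75 × 0.6 × 100 × 0.3093 × 27 = 375.8 kip.
Base metal (shear rupture): φR_n = 0.75 × 0.6 × 58 × 0.625 × 27 = 440.4 kip.
Governing: weld metal.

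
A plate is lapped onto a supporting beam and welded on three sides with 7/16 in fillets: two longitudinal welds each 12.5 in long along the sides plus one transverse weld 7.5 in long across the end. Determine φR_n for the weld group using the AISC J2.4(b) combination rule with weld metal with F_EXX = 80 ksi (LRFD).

φR_n ≈ 362 kips

t_e = 0.707 × 0.4375 = 0.3093 in.
R_nwl = 0.6 × 80 × 0.3093 × 25 = 371.2 kips (longitudinal, 2 welds).
R_nwt = 0.6 × 80 × 0.3093 × 7.5 = 111.4 kips (transverse, base value).
(i) R_nwl + R_nwt = 482.5 kips; (ii) 0.85 R_nwl + 1.5 R_nwt = 482.5 kips.
R_n = max = 482.5 kips [governs: (ii)]; φR_n = 361.9 kips.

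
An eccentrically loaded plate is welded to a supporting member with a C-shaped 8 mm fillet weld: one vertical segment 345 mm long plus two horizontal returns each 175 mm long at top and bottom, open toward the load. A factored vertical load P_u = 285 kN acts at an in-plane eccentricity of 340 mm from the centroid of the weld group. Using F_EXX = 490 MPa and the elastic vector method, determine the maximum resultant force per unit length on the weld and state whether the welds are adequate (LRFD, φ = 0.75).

f_max ≈ 1590 N/mm; NOT adequate

Total weld length L_w = 695 mm. Treat welds as unit-width lines.
Centroid: x̄ = 2×175×87.5 / 695 = 44.06 mm from the vertical weld.
Polar moment about centroid: J = I_x + I_y = [345³/12 + 2×175×172.5²] + [345×44.06² + 2(175³/12 + 175×43.44²)] = 16060000 mm³.
Direct shear f_v = P/L_w = 285×10³ / 695 = 410.1 N/mm (vertical).
Torsion M = P·e = 285×10³ × 340 = 96900000 N·mm.
Critical point at (x, y) = (130.9, 172.5) from centroid. f_tx = M·y/J = 1041 N/mm; f_ty = M·x/J = 790 N/mm.
Resultant f_max = √[f_tx² + (f_v + f_ty)²] = √[1041² + (410.1 + 790)²] = 1589 N/mm.
Capacity per unit length: φr_n = 0.75 × 0.6 × 490 × (0.707 × 8) = 1247 N/mm.
1589 > 1247 → NOT adequate.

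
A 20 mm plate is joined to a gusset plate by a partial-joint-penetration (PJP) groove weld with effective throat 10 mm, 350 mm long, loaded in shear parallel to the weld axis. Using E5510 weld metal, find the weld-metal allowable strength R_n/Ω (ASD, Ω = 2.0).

E55XX → F_EXX = 550 MPa.
Effective throat (given) t_e = 10 mm.
A_we = 10 × 350 = 3500 mm².
F_nw = 0.6 F_EXX = 330 MPa.
R_n/Ω = (330 × 3500) / 2.0 × 10⁻³ = 577.5 kN.

R_n/Ω ≈ 578 kN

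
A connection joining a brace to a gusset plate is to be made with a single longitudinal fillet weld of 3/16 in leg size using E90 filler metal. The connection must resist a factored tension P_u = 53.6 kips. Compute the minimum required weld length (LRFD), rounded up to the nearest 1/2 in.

L = 10 in

E90XX → F_EXX = 90 ksi.
Throat t_e = 0.707 × 0.1875 = 0.1326 in.
φr_n = 0.75 × 0.6 × 90 × 0.1326 = 5.369 kips/in.
L_req = P_u / φr_n = 53.6 / 5.369 = 9.984 in total.
Round up → use L = 10 in.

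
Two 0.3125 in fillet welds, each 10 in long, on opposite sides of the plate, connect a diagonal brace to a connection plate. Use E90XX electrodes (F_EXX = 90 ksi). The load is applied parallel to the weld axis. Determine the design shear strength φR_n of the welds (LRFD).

φR_n ≈ 179 kip

Effective throat t_e = 0.707 × 0.3125 = 0.2209 in.
Total length L = 20 in; A_we = 0.2209 × 20 = 4.419 in².
F_nw = 0.6 F_EXX = 0.6 × 90 = 54 ksi.
φR_n = 0.75 × 54 × 4.419 = 179 kip.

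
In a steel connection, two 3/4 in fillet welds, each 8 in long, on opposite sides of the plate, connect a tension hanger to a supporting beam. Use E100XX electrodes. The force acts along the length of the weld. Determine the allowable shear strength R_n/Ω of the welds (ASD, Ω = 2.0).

E100XX → F_EXX = 100 ksi.
Effective throat t_e = 0.707 × 0.75 = 0.5302 in.
Total length L = 16 in; A_we = 0.5302 × 16 = 8.484 in².
F_nw = 0.6 F_EXX = 0.6 × 100 = 60 ksi.
R_n = 60 × 8.484 = 509 kips; R_n/Ω = 509/2.0 = 254.5 kips.

R_n/Ω ≈ 255 kips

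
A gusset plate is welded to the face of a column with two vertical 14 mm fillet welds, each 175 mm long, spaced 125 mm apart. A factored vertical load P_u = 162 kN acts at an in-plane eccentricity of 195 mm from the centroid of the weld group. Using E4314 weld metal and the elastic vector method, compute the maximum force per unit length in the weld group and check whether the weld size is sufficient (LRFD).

f_max ≈ 1810 N/mm; adequate

E43XX → F_EXX = 430 MPa.
Total weld length L_w = 350 mm. Treat welds as unit-width lines.
Polar moment about centroid: J = 2[d³/12 + d(b/2)²] = 2[175³/12 + 175×62.5²] = 2260000 mm³.
Direct shear f_v = P/L_w = 162×10³ / 350 = 462.9 N/mm (vertical).
Torsion M = P·e = 162×10³ × 195 = 31590000 N·mm.
Critical point at (x, y) = (62.5, 87.5) from centroid. f_tx = M·y/J = 1223 N/mm; f_ty = M·x/J = 873.5 N/mm.
Resultant f_max = √[f_tx² + (f_v + f_ty)²] = √[1223² + (462.9 + 873.5)²] = 1811 N/mm.
Capacity per unit length: φr_n = 0.75 × 0.6 × 430 × (0.707 × 14) = 1915 N/mm.
1811 ≤ 1915 → adequate.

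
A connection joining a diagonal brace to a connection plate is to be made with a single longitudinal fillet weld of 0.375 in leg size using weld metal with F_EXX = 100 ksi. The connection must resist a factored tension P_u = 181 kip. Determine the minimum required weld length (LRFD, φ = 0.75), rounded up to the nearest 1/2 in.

L = 15.5 in

Throat t_e = 0.707 × 0.375 = 0.2651 in.
φr_n = 0.75 × 0.6 × 100 × 0.2651 = 11.93 kip/in.
L_req = P_u / φr_n = 181 / 11.93 = 15.17 in total.
Round up → use L = 15.5 in.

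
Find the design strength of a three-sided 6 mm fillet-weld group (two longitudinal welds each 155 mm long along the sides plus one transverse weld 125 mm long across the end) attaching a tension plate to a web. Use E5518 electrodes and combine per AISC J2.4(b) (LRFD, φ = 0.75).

E55XX → F_EXX = 550 MPa.
t_e = 0.707 × 6 = 4.242 mm.
R_nwl = 0.6 × 550 × 4.242 × 310 × 10⁻³ = 434 kN (longitudinal, 2 welds).
R_nwt = 0.6 × 550 × 4.242 × 125 × 10⁻³ = 175 kN (transverse, base value).
(i) R_nwl + R_nwt = 608.9 kN; (ii) 0.85 R_nwl + 1.5 R_nwt = 631.3 kN.
R_n = max = 631.3 kN [governs: (ii)]; φR_n = 473.5 kN.

φR_n ≈ 474 kN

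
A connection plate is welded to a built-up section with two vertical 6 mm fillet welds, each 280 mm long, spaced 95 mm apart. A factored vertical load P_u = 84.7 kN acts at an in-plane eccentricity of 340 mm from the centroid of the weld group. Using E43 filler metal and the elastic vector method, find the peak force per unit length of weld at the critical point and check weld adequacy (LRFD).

E43XX → F_EXX = 430 MPa.
Total weld length L_w = 560 mm. Treat welds as unit-width lines.
Polar moment about centroid: J = 2[d³/12 + d(b/2)²] = 2[280³/12 + 280×47.5²] = 4922000 mm³.
Direct shear f_v = P/L_w = 84.7×10³ / 560 = 151.2 N/mm (vertical).
Torsion M = P·e = 84.7×10³ × 340 = 28798000 N·mm.
Critical point at (x, y) = (47.5, 140) from centroid. f_tx = M·y/J = 819.1 N/mm; f_ty = M·x/J = 277.9 N/mm.
Resultant f_max = √[f_tx² + (f_v + f_ty)²] = √[819.1² + (151.2 + 277.9)²] = 924.7 N/mm.
Capacity per unit length: φr_n = 0.75 × 0.6 × 430 × (0.707 × 6) = 820.8 N/mm.
924.7 > 820.8 → NOT adequate.

f_max ≈ 925 N/mm; NOT adequate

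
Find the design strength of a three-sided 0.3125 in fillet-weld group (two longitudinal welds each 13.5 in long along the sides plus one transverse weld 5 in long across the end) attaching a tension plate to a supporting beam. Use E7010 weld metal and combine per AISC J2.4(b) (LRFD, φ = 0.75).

φR_n ≈ 223 kip

E70XX → F_EXX = 70 ksi.
t_e = 0.707 × 0.3125 = 0.2209 in.
R_nwl = 0.6 × 70 × 0.2209 × 27 = 250.5 kip (longitudinal, 2 welds).
R_nwt = 0.6 × 70 × 0.2209 × 5 = 46.4 kip (transverse, base value).
(i) R_nwl + R_nwt = 296.9 kip; (ii) 0.85 R_nwl + 1.5 R_nwt = 282.6 kip.
R_n = max = 296.9 kip [governs: (i)]; φR_n = 222.7 kip.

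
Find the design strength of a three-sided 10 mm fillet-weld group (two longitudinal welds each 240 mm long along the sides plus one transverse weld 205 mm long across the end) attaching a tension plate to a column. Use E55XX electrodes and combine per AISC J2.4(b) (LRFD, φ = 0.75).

φR_n ≈ 1250 kN

E55XX → F_EXX = 550 MPa.
t_e = 0.707 × 10 = 7.07 mm.
R_nwl = 0.6 × 550 × 7.07 × 480 × 10⁻³ = 1120 kN (longitudinal, 2 welds).
R_nwt = 0.6 × 550 × 7.07 × 205 × 10⁻³ = 478.3 kN (transverse, base value).
(i) R_nwl + R_nwt = 1598 kN; (ii) 0.85 R_nwl + 1.5 R_nwt = 1669 kN.
R_n = max = 1669 kN [governs: (ii)]; φR_n = 1252 kN.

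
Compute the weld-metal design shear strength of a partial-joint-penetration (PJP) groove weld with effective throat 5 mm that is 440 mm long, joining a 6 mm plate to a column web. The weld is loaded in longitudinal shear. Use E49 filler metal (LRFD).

φR_n ≈ 485 kN

E49XX → F_EXX = 490 MPa.
Effective throat (given) t_e = 5 mm.
A_we = 5 × 440 = 2200 mm².
F_nw = 0.6 F_EXX = 294 MPa.
φR_n = 0.75 × 294 × 2200 × 10⁻³ = 485.1 kN.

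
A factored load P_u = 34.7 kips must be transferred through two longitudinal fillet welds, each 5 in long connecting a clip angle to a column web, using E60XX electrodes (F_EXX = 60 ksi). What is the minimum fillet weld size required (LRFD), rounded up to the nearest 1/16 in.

Total weld length L = 10 in.
Required throat t_e = P_u / (φ × 0.6 F_EXX × L) = 34.7 / (0.75 × 0.6 × 60 × 10) = 0.1285 in.
Required leg w = t_e / 0.707 = 0.1818 in → use 3/16 in.

w = 3/16 in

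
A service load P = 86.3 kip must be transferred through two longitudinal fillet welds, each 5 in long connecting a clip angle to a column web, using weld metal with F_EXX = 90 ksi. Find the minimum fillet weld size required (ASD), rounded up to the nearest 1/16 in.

Total weld length L = 10 in.
Required throat t_e = P × Ω / (0.6 F_EXX × L) = 86.3 × 2.0 / (0.6 × 90 × 10) = 0.3196 in.
Required leg w = t_e / 0.707 = 0.4521 in → use 1/2 in.

w = 1/2 in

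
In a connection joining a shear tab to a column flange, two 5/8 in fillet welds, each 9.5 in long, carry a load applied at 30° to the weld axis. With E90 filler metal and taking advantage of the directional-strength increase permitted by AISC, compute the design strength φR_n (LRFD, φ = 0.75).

E90XX → F_EXX = 90 ksi.
t_e = 0.707 × 0.625 = 0.4419 in; A_we = 0.4419 × 19 = 8.396 in².
Directional factor: 1.0 + 0.5 sin^1.5(30°) = 1.177.
F_nw = 0.6 × 90 × 1.177 = 63.55 ksi.
φR_n = 0.75 × 63.55 × 8.396 = 400.1 kips.

φR_n ≈ 400 kips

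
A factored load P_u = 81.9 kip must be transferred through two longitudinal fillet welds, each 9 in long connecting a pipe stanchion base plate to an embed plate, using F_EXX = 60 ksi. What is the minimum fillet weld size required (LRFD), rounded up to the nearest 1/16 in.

Total weld length L = 18 in.
Required throat t_e = P_u / (φ × 0.6 F_EXX × L) = 81.9 / (0.75 × 0.6 × 60 × 18) = 0.1685 in.
Required leg w = t_e / 0.707 = 0.2384 in → use 1/4 in.

w = 1/4 in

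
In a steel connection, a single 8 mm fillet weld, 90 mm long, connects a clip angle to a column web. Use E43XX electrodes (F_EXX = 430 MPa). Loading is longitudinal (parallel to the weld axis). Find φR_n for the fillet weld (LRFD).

φR_n ≈ 98.5 kN

Effective throat t_e = 0.707 × 8 = 5.656 mm.
Total length L = 90 mm; A_we = 5.656 × 90 = 509 mm².
F_nw = 0.6 F_EXX = 0.6 × 430 = 258 MPa.
φR_n = 0.75 × 258 × 509 × 10⁻³ = 98.5 kN.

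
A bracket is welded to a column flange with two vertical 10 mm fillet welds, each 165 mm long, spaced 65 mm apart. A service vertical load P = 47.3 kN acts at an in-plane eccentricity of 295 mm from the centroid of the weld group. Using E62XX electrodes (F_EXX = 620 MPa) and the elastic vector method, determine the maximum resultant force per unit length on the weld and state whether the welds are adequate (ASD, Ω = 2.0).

f_max ≈ 1190 N/mm; adequate

Total weld length L_w = 330 mm. Treat welds as unit-width lines.
Polar moment about centroid: J = 2[d³/12 + d(b/2)²] = 2[165³/12 + 165×32.5²] = 1097000 mm³.
Direct shear f_v = P/L_w = 47.3×10³ / 330 = 143.3 N/mm (vertical).
Torsion M = P·e = 47.3×10³ × 295 = 13954000 N·mm.
Critical point at (x, y) = (32.5, 82.5) from centroid. f_tx = M·y/J = 1049 N/mm; f_ty = M·x/J = 413.3 N/mm.
Resultant f_max = √[f_tx² + (f_v + f_ty)²] = √[1049² + (143.3 + 413.3)²] = 1188 N/mm.
Capacity per unit length: r_n/Ω = (1/2.0) × 0.6 × 620 × (0.707 × 10) = 1315 N/mm.
1188 ≤ 1315 → adequate.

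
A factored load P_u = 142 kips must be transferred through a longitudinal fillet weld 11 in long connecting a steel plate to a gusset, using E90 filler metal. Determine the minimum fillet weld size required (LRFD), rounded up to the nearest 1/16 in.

w = 1/2 in

E90XX → F_EXX = 90 ksi.
Total weld length L = 11 in.
Required throat t_e = P_u / (φ × 0.6 F_EXX × L) = 142 / (0.75 × 0.6 × 90 × 11) = 0.3187 in.
Required leg w = t_e / 0.707 = 0.4508 in → use 1/2 in.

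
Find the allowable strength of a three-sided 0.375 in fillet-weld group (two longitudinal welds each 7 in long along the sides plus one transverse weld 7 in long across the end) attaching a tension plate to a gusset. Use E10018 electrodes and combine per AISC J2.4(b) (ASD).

R_n/Ω ≈ 178 kips

E100XX → F_EXX = 100 ksi.
t_e = 0.707 × 0.375 = 0.2651 in.
R_nwl = 0.6 × 100 × 0.2651 × 14 = 222.7 kips (longitudinal, 2 welds).
R_nwt = 0.6 × 100 × 0.2651 × 7 = 111.4 kips (transverse, base value).
(i) R_nwl + R_nwt = 334.1 kips; (ii) 0.85 R_nwl + 1.5 R_nwt = 356.3 kips.
R_n = max = 356.3 kips [governs: (ii)]; R_n/Ω = 178.2 kips.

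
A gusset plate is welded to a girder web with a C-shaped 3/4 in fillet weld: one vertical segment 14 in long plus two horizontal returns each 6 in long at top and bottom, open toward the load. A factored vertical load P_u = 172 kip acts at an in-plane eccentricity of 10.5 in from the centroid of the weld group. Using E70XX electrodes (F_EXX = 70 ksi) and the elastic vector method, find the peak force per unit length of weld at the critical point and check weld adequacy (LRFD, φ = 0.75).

Total weld length L_w = 26 in. Treat welds as unit-width lines.
Centroid: x̄ = 2×6×3 / 26 = 1.385 in from the vertical weld.
Polar moment about centroid: J = I_x + I_y = [14³/12 + 2×6×7²] + [14×1.385² + 2(6³/12 + 6×1.615²)] = 910.8 in³.
Direct shear f_v = P/L_w = 172 / 26 = 6.615 kip/in (vertical).
Torsion M = P·e = 172 × 10.5 = 1806 kip·in.
Critical point at (x, y) = (4.615, 7) from centroid. f_tx = M·y/J = 13.88 kip/in; f_ty = M·x/J = 9.152 kip/in.
Resultant f_max = √[f_tx² + (f_v + f_ty)²] = √[13.88² + (6.615 + 9.152)²] = 21.01 kip/in.
Capacity per unit length: φr_n = 0.75 × 0.6 × 70 × (0.707 × 0.75) = 16.7 kip/in.
21.01 > 16.7 → NOT adequate.

f_max ≈ 21 kip/in; NOT adequate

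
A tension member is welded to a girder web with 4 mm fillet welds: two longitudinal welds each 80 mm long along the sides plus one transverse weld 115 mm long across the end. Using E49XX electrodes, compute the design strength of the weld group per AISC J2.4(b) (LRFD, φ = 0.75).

φR_n ≈ 192 kN

E49XX → F_EXX = 490 MPa.
t_e = 0.707 × 4 = 2.828 mm.
R_nwl = 0.6 × 490 × 2.828 × 160 × 10⁻³ = 133 kN (longitudinal, 2 welds).
R_nwt = 0.6 × 490 × 2.828 × 115 × 10⁻³ = 95.61 kN (transverse, base value).
(i) R_nwl + R_nwt = 228.6 kN; (ii) 0.85 R_nwl + 1.5 R_nwt = 256.5 kN.
R_n = max = 256.5 kN [governs: (ii)]; φR_n = 192.4 kN.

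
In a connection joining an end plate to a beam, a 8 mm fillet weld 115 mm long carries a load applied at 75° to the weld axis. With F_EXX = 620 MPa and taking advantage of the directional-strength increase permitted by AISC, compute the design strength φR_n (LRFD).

φR_n ≈ 268 kN

t_e = 0.707 × 8 = 5.656 mm; A_we = 5.656 × 115 = 650.4 mm².
Directional factor: 1.0 + 0.5 sin^1.5(75°) = 1.475.
F_nw = 0.6 × 620 × 1.475 = 548.6 MPa.
φR_n = 0.75 × 548.6 × 650.4 × 10⁻³ = 267.6 kN.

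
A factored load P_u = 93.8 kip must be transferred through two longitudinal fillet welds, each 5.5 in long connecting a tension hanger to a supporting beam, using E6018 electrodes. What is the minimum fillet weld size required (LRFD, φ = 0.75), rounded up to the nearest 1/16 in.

w = 1/2 in

E60XX → F_EXX = 60 ksi.
Total weld length L = 11 in.
Required throat t_e = P_u / (φ × 0.6 F_EXX × L) = 93.8 / (0.75 × 0.6 × 60 × 11) = 0.3158 in.
Required leg w = t_e / 0.707 = 0.4467 in → use 1/2 in.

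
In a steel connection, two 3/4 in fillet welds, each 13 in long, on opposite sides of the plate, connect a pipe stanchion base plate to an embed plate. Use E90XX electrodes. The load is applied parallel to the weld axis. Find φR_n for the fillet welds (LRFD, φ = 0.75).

E90XX → F_EXX = 90 ksi.
Effective throat t_e = 0.707 × 0.75 = 0.5302 in.
Total length L = 26 in; A_we = 0.5302 × 26 = 13.79 in².
F_nw = 0.6 F_EXX = 0.6 × 90 = 54 ksi.
φR_n = 0.75 × 54 × 13.79 = 558.4 kips.

φR_n ≈ 558 kips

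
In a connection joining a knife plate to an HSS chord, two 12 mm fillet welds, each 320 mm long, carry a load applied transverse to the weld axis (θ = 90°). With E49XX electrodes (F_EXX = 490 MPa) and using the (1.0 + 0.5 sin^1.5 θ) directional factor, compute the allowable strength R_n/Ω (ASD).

R_n/Ω ≈ 1200 kN

t_e = 0.707 × 12 = 8.484 mm; A_we = 8.484 × 640 = 5430 mm².
Directional factor: 1.0 + 0.5 sin^1.5(90°) = 1.5.
F_nw = 0.6 × 490 × 1.5 = 441 MPa.
R_n/Ω = (441 × 5430) / 2.0 × 10⁻³ = 1197 kN.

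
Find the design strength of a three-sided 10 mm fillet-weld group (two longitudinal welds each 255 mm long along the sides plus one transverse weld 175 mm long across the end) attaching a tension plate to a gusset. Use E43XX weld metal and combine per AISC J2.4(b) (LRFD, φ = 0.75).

E43XX → F_EXX = 430 MPa.
t_e = 0.707 × 10 = 7.07 mm.
R_nwl = 0.6 × 430 × 7.07 × 510 × 10⁻³ = 930.3 kN (longitudinal, 2 welds).
R_nwt = 0.6 × 430 × 7.07 × 175 × 10⁻³ = 319.2 kN (transverse, base value).
(i) R_nwl + R_nwt = 1249 kN; (ii) 0.85 R_nwl + 1.5 R_nwt = 1270 kN.
R_n = max = 1270 kN [governs: (ii)]; φR_n = 952.2 kN.

φR_n ≈ 952 kN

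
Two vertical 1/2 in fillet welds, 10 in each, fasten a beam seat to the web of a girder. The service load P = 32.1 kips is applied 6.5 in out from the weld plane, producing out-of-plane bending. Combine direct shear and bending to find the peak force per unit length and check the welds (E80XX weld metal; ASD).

f_max ≈ 6.46 kip/in; adequate

E80XX → F_EXX = 80 ksi.
L_w = 2 × 10 = 20 in; section modulus (unit throat) S = 2 × L²/6 = 33.33 in².
Direct shear f_v = P/L_w = 32.1/20 = 1.605 kip/in.
Moment M = P × e = 32.1 × 6.5 = 208.65 kip·in; bending f_b = M/S = 6.26 kip/in.
f_max = √(f_v² + f_b²) = √(1.605² + 6.26²) = 6.462 kip/in.
r_n/Ω = (1/2.0) × 0.6 × 80 × (0.707 × 0.5) = 8.484 kip/in → adequate.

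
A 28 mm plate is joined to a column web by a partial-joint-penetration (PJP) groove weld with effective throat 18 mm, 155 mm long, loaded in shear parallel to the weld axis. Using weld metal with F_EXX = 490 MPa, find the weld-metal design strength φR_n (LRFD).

φR_n ≈ 615 kN

Effective throat (given) t_e = 18 mm.
A_we = 18 × 155 = 2790 mm².
F_nw = 0.6 F_EXX = 294 MPa.
φR_n = 0.75 × 294 × 2790 × 10⁻³ = 615.2 kN.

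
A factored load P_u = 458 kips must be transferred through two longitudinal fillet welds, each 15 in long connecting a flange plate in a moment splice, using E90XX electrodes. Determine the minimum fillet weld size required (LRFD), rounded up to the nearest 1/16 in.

E90XX → F_EXX = 90 ksi.
Total weld length L = 30 in.
Required throat t_e = P_u / (φ × 0.6 F_EXX × L) = 458 / (0.75 × 0.6 × 90 × 30) = 0.377 in.
Required leg w = t_e / 0.707 = 0.5332 in → use 9/16 in.

w = 9/16 in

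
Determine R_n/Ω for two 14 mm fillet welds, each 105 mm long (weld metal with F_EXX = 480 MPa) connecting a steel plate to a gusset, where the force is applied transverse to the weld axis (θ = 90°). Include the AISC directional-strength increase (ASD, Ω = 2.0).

t_e = 0.707 × 14 = 9.898 mm; A_we = 9.898 × 210 = 2079 mm².
Directional factor: 1.0 + 0.5 sin^1.5(90°) = 1.5.
F_nw = 0.6 × 480 × 1.5 = 432 MPa.
R_n/Ω = (432 × 2079) / 2.0 × 10⁻³ = 449 kN.

R_n/Ω ≈ 449 kN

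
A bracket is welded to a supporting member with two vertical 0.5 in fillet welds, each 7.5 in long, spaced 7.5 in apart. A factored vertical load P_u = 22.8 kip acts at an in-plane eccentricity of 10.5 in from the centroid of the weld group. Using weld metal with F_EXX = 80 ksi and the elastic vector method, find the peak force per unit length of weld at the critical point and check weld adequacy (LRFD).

f_max ≈ 5.69 kip/in; adequate

Total weld length L_w = 15 in. Treat welds as unit-width lines.
Polar moment about centroid: J = 2[d³/12 + d(b/2)²] = 2[7.5³/12 + 7.5×3.75²] = 281.2 in³.
Direct shear f_v = P/L_w = 22.8 / 15 = 1.52 kip/in (vertical).
Torsion M = P·e = 22.8 × 10.5 = 239.4 kip·in.
Critical point at (x, y) = (3.75, 3.75) from centroid. f_tx = M·y/J = 3.192 kip/in; f_ty = M·x/J = 3.192 kip/in.
Resultant f_max = √[f_tx² + (f_v + f_ty)²] = √[3.192² + (1.52 + 3.192)²] = 5.691 kip/in.
Capacity per unit length: φr_n = 0.75 × 0.6 × 80 × (0.707 × 0.5) = 12.73 kip/in.
5.691 ≤ 12.73 → adequate.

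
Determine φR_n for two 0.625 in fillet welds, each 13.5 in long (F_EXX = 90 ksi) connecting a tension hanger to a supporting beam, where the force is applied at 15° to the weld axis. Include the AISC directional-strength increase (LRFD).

φR_n ≈ 515 kips

t_e = 0.707 × 0.625 = 0.4419 in; A_we = 0.4419 × 27 = 11.93 in².
Directional factor: 1.0 + 0.5 sin^1.5(15°) = 1.066.
F_nw = 0.6 × 90 × 1.066 = 57.56 ksi.
φR_n = 0.75 × 57.56 × 11.93 = 515 kips.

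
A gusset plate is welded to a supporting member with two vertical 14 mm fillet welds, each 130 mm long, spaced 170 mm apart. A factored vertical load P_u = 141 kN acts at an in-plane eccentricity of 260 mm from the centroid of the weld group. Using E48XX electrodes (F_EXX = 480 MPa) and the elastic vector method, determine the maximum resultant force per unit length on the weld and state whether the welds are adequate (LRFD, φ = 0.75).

Total weld length L_w = 260 mm. Treat welds as unit-width lines.
Polar moment about centroid: J = 2[d³/12 + d(b/2)²] = 2[130³/12 + 130×85²] = 2245000 mm³.
Direct shear f_v = P/L_w = 141×10³ / 260 = 542.3 N/mm (vertical).
Torsion M = P·e = 141×10³ × 260 = 36660000 N·mm.
Critical point at (x, y) = (85, 65) from centroid. f_tx = M·y/J = 1062 N/mm; f_ty = M·x/J = 1388 N/mm.
Resultant f_max = √[f_tx² + (f_v + f_ty)²] = √[1062² + (542.3 + 1388)²] = 2203 N/mm.
Capacity per unit length: φr_n = 0.75 × 0.6 × 480 × (0.707 × 14) = 2138 N/mm.
2203 > 2138 → NOT adequate.

f_max ≈ 2200 N/mm; NOT adequate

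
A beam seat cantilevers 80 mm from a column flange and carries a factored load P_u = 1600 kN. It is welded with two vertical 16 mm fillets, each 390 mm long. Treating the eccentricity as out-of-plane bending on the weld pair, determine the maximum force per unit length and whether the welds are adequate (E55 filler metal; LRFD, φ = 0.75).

E55XX → F_EXX = 550 MPa.
L_w = 2 × 390 = 780 mm; section modulus (unit throat) S = 2 × L²/6 = 50700 mm².
Direct shear f_v = P/L_w = 1600×10³/780 = 2051 N/mm.
Moment M = P × e = 1600×10³ × 80 = 128000000 N·mm; bending f_b = M/S = 2525 N/mm.
f_max = √(f_v² + f_b²) = √(2051² + 2525²) = 3253 N/mm.
φr_n = 0.75 × 0.6 × 550 × (0.707 × 16) = 2800 N/mm → NOT adequate.

f_max ≈ 3250 N/mm; NOT adequate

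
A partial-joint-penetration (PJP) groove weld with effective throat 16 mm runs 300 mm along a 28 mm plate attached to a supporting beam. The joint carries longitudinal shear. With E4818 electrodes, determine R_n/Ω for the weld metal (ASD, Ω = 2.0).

E48XX → F_EXX = 480 MPa.
Effective throat (given) t_e = 16 mm.
A_we = 16 × 300 = 4800 mm².
F_nw = 0.6 F_EXX = 288 MPa.
R_n/Ω = (288 × 4800) / 2.0 × 10⁻³ = 691.2 kN.

R_n/Ω ≈ 691 kN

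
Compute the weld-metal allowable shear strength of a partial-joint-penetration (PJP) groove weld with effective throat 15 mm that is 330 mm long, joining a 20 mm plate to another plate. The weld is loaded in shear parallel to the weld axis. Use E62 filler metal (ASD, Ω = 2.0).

R_n/Ω ≈ 921 kN

E62XX → F_EXX = 620 MPa.
Effective throat (given) t_e = 15 mm.
A_we = 15 × 330 = 4950 mm².
F_nw = 0.6 F_EXX = 372 MPa.
R_n/Ω = (372 × 4950) / 2.0 × 10⁻³ = 920.7 kN.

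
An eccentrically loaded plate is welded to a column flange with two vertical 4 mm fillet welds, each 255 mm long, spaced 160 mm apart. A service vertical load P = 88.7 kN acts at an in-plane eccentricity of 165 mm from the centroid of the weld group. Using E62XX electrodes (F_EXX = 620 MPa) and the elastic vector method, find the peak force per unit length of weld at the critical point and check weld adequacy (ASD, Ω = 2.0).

f_max ≈ 481 N/mm; adequate

Total weld length L_w = 510 mm. Treat welds as unit-width lines.
Polar moment about centroid: J = 2[d³/12 + d(b/2)²] = 2[255³/12 + 255×80²] = 6028000 mm³.
Direct shear f_v = P/L_w = 88.7×10³ / 510 = 173.9 N/mm (vertical).
Torsion M = P·e = 88.7×10³ × 165 = 14636000 N·mm.
Critical point at (x, y) = (80, 127.5) from centroid. f_tx = M·y/J = 309.6 N/mm; f_ty = M·x/J = 194.2 N/mm.
Resultant f_max = √[f_tx² + (f_v + f_ty)²] = √[309.6² + (173.9 + 194.2)²] = 481 N/mm.
Capacity per unit length: r_n/Ω = (1/2.0) × 0.6 × 620 × (0.707 × 4) = 526 N/mm.
481 ≤ 526 → adequate.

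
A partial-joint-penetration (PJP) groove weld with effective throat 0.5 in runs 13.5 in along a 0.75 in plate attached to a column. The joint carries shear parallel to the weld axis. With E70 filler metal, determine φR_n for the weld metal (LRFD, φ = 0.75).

E70XX → F_EXX = 70 ksi.
Effective throat (given) t_e = 0.5 in.
A_we = 0.5 × 13.5 = 6.75 in².
F_nw = 0.6 F_EXX = 42 ksi.
φR_n = 0.75 × 42 × 6.75 = 212.6 kips.

φR_n ≈ 213 kips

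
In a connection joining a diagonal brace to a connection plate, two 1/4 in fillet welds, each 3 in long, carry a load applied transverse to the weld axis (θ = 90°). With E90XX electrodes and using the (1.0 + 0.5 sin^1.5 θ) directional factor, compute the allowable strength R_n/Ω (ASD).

R_n/Ω ≈ 43 kips

E90XX → F_EXX = 90 ksi.
t_e = 0.707 × 0.25 = 0.1767 in; A_we = 0.1767 × 6 = 1.06 in².
Directional factor: 1.0 + 0.5 sin^1.5(90°) = 1.5.
F_nw = 0.6 × 90 × 1.5 = 81 ksi.
R_n/Ω = (81 × 1.06) / 2.0 = 42.95 kips.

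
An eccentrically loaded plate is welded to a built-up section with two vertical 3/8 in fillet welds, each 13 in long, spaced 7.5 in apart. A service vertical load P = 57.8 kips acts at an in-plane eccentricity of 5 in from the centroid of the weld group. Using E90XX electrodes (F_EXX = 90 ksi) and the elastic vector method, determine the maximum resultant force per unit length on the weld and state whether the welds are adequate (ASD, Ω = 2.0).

f_max ≈ 4.51 kip/in; adequate

Total weld length L_w = 26 in. Treat welds as unit-width lines.
Polar moment about centroid: J = 2[d³/12 + d(b/2)²] = 2[13³/12 + 13×3.75²] = 731.8 in³.
Direct shear f_v = P/L_w = 57.8 / 26 = 2.223 kip/in (vertical).
Torsion M = P·e = 57.8 × 5 = 289 kip·in.
Critical point at (x, y) = (3.75, 6.5) from centroid. f_tx = M·y/J = 2.567 kip/in; f_ty = M·x/J = 1.481 kip/in.
Resultant f_max = √[f_tx² + (f_v + f_ty)²] = √[2.567² + (2.223 + 1.481)²] = 4.507 kip/in.
Capacity per unit length: r_n/Ω = (1/2.0) × 0.6 × 90 × (0.707 × 0.375) = 7.158 kip/in.
4.507 ≤ 7.158 → adequate.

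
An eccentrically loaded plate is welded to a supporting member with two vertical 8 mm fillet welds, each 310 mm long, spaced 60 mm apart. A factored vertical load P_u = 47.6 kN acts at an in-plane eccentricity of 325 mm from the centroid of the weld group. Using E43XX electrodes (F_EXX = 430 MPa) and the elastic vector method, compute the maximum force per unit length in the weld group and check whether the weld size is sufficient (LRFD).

Total weld length L_w = 620 mm. Treat welds as unit-width lines.
Polar moment about centroid: J = 2[d³/12 + d(b/2)²] = 2[310³/12 + 310×30²] = 5523000 mm³.
Direct shear f_v = P/L_w = 47.6×10³ / 620 = 76.77 N/mm (vertical).
Torsion M = P·e = 47.6×10³ × 325 = 15470000 N·mm.
Critical point at (x, y) = (30, 155) from centroid. f_tx = M·y/J = 434.1 N/mm; f_ty = M·x/J = 84.03 N/mm.
Resultant f_max = √[f_tx² + (f_v + f_ty)²] = √[434.1² + (76.77 + 84.03)²] = 463 N/mm.
Capacity per unit length: φr_n = 0.75 × 0.6 × 430 × (0.707 × 8) = 1094 N/mm.
463 ≤ 1094 → adequate.

f_max ≈ 463 N/mm; adequate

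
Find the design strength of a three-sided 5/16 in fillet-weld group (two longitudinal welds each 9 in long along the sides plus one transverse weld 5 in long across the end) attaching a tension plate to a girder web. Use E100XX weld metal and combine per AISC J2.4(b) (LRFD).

φR_n ≈ 229 kips

E100XX → F_EXX = 100 ksi.
t_e = 0.707 × 0.3125 = 0.2209 in.
R_nwl = 0.6 × 100 × 0.2209 × 18 = 238.6 kips (longitudinal, 2 welds).
R_nwt = 0.6 × 100 × 0.2209 × 5 = 66.28 kips (transverse, base value).
(i) R_nwl + R_nwt = 304.9 kips; (ii) 0.85 R_nwl + 1.5 R_nwt = 302.2 kips.
R_n = max = 304.9 kips [governs: (i)]; φR_n = 228.7 kips.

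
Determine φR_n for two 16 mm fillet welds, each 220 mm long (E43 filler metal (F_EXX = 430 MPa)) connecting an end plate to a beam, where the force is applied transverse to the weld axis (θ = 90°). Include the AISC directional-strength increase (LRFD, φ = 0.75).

φR_n ≈ 1440 kN

t_e = 0.707 × 16 = 11.31 mm; A_we = 11.31 × 440 = 4977 mm².
Directional factor: 1.0 + 0.5 sin^1.5(90°) = 1.5.
F_nw = 0.6 × 430 × 1.5 = 387 MPa.
φR_n = 0.75 × 387 × 4977 × 10⁻³ = 1445 kN.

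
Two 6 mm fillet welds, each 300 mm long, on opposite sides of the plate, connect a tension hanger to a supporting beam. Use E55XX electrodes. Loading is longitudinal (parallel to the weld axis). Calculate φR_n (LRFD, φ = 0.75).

E55XX → F_EXX = 550 MPa.
Effective throat t_e = 0.707 × 6 = 4.242 mm.
Total length L = 600 mm; A_we = 4.242 × 600 = 2545 mm².
F_nw = 0.6 F_EXX = 0.6 × 550 = 330 MPa.
φR_n = 0.75 × 330 × 2545 × 10⁻³ = 629.9 kN.

φR_n ≈ 630 kN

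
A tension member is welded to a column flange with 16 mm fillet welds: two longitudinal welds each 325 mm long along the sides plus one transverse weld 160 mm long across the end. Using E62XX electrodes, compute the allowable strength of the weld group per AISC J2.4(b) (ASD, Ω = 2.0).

E62XX → F_EXX = 620 MPa.
t_e = 0.707 × 16 = 11.31 mm.
R_nwl = 0.6 × 620 × 11.31 × 650 × 10⁻³ = 2735 kN (longitudinal, 2 welds).
R_nwt = 0.6 × 620 × 11.31 × 160 × 10⁻³ = 673.3 kN (transverse, base value).
(i) R_nwl + R_nwt = 3409 kN; (ii) 0.85 R_nwl + 1.5 R_nwt = 3335 kN.
R_n = max = 3409 kN [governs: (i)]; R_n/Ω = 1704 kN.

R_n/Ω ≈ 1700 kN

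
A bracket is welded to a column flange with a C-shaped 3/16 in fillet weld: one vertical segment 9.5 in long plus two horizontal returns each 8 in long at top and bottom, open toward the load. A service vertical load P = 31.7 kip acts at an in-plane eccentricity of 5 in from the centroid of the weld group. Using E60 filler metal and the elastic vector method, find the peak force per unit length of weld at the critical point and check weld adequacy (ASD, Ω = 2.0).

f_max ≈ 2.93 kip/in; NOT adequate

E60XX → F_EXX = 60 ksi.
Total weld length L_w = 25.5 in. Treat welds as unit-width lines.
Centroid: x̄ = 2×8×4 / 25.5 = 2.51 in from the vertical weld.
Polar moment about centroid: J = I_x + I_y = [9.5³/12 + 2×8×4.75²] + [9.5×2.51² + 2(8³/12 + 8×1.49²)] = 613.2 in³.
Direct shear f_v = P/L_w = 31.7 / 25.5 = 1.243 kip/in (vertical).
Torsion M = P·e = 31.7 × 5 = 158.5 kip·in.
Critical point at (x, y) = (5.49, 4.75) from centroid. f_tx = M·y/J = 1.228 kip/in; f_ty = M·x/J = 1.419 kip/in.
Resultant f_max = √[f_tx² + (f_v + f_ty)²] = √[1.228² + (1.243 + 1.419)²] = 2.932 kip/in.
Capacity per unit length: r_n/Ω = (1/2.0) × 0.6 × 60 × (0.707 × 0.1875) = 2.386 kip/in.
2.932 > 2.386 → NOT adequate.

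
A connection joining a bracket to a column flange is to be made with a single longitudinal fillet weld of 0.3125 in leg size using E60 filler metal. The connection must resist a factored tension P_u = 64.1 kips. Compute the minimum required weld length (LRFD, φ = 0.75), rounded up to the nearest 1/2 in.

L = 11 in

E60XX → F_EXX = 60 ksi.
Throat t_e = 0.707 × 0.3125 = 0.2209 in.
φr_n = 0.75 × 0.6 × 60 × 0.2209 = 5.965 kips/in.
L_req = P_u / φr_n = 64.1 / 5.965 = 10.75 in total.
Round up → use L = 11 in.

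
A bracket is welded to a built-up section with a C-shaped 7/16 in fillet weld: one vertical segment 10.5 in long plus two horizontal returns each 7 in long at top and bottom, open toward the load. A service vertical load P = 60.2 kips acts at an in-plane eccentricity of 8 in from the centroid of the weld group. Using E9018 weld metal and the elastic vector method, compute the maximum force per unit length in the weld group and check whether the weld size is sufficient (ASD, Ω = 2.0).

f_max ≈ 7.6 kip/in; adequate

E90XX → F_EXX = 90 ksi.
Total weld length L_w = 24.5 in. Treat welds as unit-width lines.
Centroid: x̄ = 2×7×3.5 / 24.5 = 2 in from the vertical weld.
Polar moment about centroid: J = I_x + I_y = [10.5³/12 + 2×7×5.25²] + [10.5×2² + 2(7³/12 + 7×1.5²)] = 613 in³.
Direct shear f_v = P/L_w = 60.2 / 24.5 = 2.457 kip/in (vertical).
Torsion M = P·e = 60.2 × 8 = 481.6 kip·in.
Critical point at (x, y) = (5, 5.25) from centroid. f_tx = M·y/J = 4.125 kip/in; f_ty = M·x/J = 3.928 kip/in.
Resultant f_max = √[f_tx² + (f_v + f_ty)²] = √[4.125² + (2.457 + 3.928)²] = 7.602 kip/in.
Capacity per unit length: r_n/Ω = (1/2.0) × 0.6 × 90 × (0.707 × 0.4375) = 8.351 kip/in.
7.602 ≤ 8.351 → adequate.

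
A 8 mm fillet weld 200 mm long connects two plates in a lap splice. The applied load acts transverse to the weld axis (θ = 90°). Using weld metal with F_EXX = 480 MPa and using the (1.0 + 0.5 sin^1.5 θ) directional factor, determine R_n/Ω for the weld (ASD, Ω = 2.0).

R_n/Ω ≈ 244 kN

t_e = 0.707 × 8 = 5.656 mm; A_we = 5.656 × 200 = 1131 mm².
Directional factor: 1.0 + 0.5 sin^1.5(90°) = 1.5.
F_nw = 0.6 × 480 × 1.5 = 432 MPa.
R_n/Ω = (432 × 1131) / 2.0 × 10⁻³ = 244.3 kN.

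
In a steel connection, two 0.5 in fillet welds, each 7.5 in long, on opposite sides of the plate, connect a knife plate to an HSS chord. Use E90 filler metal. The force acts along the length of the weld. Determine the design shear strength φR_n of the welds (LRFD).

φR_n ≈ 215 kip

E90XX → F_EXX = 90 ksi.
Effective throat t_e = 0.707 × 0.5 = 0.3535 in.
Total length L = 15 in; A_we = 0.3535 × 15 = 5.302 in².
F_nw = 0.6 F_EXX = 0.6 × 90 = 54 ksi.
φR_n = 0.75 × 54 × 5.302 = 214.8 kip.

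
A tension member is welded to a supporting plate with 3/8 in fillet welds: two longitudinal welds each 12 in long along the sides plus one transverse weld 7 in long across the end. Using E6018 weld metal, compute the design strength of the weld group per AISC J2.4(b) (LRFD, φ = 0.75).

φR_n ≈ 222 kip

E60XX → F_EXX = 60 ksi.
t_e = 0.707 × 0.375 = 0.2651 in.
R_nwl = 0.6 × 60 × 0.2651 × 24 = 229.1 kip (longitudinal, 2 welds).
R_nwt = 0.6 × 60 × 0.2651 × 7 = 66.81 kip (transverse, base value).
(i) R_nwl + R_nwt = 295.9 kip; (ii) 0.85 R_nwl + 1.5 R_nwt = 294.9 kip.
R_n = max = 295.9 kip [governs: (i)]; φR_n = 221.9 kip.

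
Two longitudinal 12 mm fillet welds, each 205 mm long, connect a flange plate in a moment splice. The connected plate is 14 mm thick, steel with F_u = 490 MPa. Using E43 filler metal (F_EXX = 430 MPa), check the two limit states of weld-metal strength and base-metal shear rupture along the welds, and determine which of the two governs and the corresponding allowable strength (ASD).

t_e = 0.707 × 12 = 8.484 mm; L = 410 mm.
Weld metal: R_n/Ω = (1/2.0) × 0.6 × 430 × 8.484 × 410 × 10⁻³ = 448.7 kN.
Base metal (shear rupture): R_n/Ω = (1/2.0) × 0.6 × 490 × 14 × 410 × 10⁻³ = 843.8 kN.
Governing: weld metal.

R_n/Ω ≈ 449 kN (weld metal governs)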